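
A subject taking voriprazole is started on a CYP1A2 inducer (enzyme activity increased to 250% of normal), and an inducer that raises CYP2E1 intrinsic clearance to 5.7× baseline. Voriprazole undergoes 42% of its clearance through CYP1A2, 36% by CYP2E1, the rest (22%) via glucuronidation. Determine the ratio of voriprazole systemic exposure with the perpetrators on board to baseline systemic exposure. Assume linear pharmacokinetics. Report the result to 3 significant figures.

0.301

The CYP1A2 pathway (42% of clearance) is boosted to 2.5× activity: 0.42 × 2.5 = 1.05.
The CYP2E1 pathway (36% of clearance) increases to 5.7× activity: 0.36 × 5.7 = 2.052.
Non-CYP routes (22%) are unchanged.
New clearance relative to baseline: 1.05 + 2.052 + 0.22 = 3.322.
Systemic exposure ∝ 1/CL: fold-change = 1 / 3.322 = 0.301.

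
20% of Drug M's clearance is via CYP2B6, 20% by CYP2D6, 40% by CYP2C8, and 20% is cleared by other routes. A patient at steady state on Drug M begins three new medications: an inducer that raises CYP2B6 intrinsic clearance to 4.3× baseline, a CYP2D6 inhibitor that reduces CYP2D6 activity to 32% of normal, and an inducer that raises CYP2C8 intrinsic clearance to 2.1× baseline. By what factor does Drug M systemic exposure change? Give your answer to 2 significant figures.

0.51

CYP2B6: 0.2 × 4.3 = 0.86
CYP2D6: 0.2 × 0.32 = 0.064
CYP2C8: 0.4 × 2.1 = 0.84
Other: 0.2 (unchanged)
Relative clearance = 0.86 + 0.064 + 0.84 + 0.2 = 1.964.
Because systemic exposure varies inversely with clearance, the combined effect is 1 / 1.964 = 0.51.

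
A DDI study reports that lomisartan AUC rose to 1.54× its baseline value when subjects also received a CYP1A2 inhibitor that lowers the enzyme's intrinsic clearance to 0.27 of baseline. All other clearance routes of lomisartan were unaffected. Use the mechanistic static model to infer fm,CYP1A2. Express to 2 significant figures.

0.48

Let fm be the CYP1A2 fraction. New clearance relative to baseline = fm × 0.27 + (1 − fm).
AUC ratio = 1 / (new CL fraction), so new CL fraction = 1 / 1.54 = 0.6494.
fm × 0.27 + 1 − fm = 0.6494  ⇒  fm × (0.27 − 1) = −0.3506  ⇒  fm = 0.48.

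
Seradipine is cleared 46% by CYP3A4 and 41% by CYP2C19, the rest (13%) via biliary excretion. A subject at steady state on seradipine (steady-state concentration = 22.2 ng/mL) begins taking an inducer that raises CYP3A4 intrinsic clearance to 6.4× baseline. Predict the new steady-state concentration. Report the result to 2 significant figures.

CYP3A4: 0.46 × 6.4 = 2.944
CYP2C19: 0.41 (unchanged)
Other: 0.13 (unchanged)
Relative clearance = 2.944 + 0.41 + 0.13 = 3.484.
Steady-state concentration ∝ 1/CL, so new value = 22.2 / 3.484 = 6.4 ng/mL.

6.4 ng/mL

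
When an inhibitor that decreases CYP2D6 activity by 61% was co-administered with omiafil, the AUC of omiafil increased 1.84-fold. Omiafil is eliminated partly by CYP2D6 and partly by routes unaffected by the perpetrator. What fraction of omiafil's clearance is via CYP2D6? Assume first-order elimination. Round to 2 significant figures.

0.75

CL'/CL = 1 / 1.84 = 0.5435
0.39·fm + (1 − fm) = 0.5435
fm = (0.5435 − 1) / (0.39 − 1) = 0.75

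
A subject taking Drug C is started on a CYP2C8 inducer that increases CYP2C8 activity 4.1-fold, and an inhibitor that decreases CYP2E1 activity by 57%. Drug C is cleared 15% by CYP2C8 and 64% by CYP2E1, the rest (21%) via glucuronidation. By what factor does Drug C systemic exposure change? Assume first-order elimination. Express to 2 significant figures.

0.91

The CYP2C8 pathway (15% of clearance) increases to 4.1× activity: 0.15 × 4.1 = 0.615.
The CYP2E1 pathway (64% of clearance) falls to 0.43× activity: 0.64 × 0.43 = 0.2752.
The remaining 21% of clearance is unaffected.
CL_new/CL_old = 0.615 + 0.2752 + 0.21 = 1.1002.
Systemic exposure ∝ 1/CL: fold-change = 1 / 1.1002 = 0.91.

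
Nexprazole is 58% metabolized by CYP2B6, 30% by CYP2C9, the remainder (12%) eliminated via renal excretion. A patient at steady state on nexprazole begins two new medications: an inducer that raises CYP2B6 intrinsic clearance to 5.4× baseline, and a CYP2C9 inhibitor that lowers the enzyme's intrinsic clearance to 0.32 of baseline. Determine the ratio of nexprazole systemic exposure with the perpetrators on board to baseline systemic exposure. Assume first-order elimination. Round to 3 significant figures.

0.299

CYP2B6: 0.58 × 5.4 = 3.132
CYP2C9: 0.3 × 0.32 = 0.096
Other: 0.12 (unchanged)
CL_new/CL_old = 3.132 + 0.096 + 0.12 = 3.348.
Because systemic exposure varies inversely with clearance, the combined effect is 1 / 3.348 = 0.299.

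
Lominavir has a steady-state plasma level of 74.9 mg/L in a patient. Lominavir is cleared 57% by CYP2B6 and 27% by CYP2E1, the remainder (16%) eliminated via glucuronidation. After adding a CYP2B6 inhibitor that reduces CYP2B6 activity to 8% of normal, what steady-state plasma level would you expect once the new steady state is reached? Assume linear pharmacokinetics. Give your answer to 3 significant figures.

The CYP2B6 pathway (57% of clearance) drops to 0.08× activity: 0.57 × 0.08 = 0.0456.
CYP2E1 (27%) and the residual 16% are unaffected.
CL_new/CL_old = 0.0456 + 0.27 + 0.16 = 0.4756.
With dosing unchanged, steady-state plasma level scales as 1/CL: 74.9 / 0.4756 = 157 mg/L.

157 mg/L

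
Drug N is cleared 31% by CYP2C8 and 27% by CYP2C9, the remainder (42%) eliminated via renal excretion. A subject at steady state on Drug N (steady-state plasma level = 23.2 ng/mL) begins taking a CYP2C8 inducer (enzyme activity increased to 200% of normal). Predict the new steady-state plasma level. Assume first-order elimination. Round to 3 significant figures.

17.7 ng/mL

The CYP2C8 pathway (31% of clearance) rises to 2× activity: 0.31 × 2 = 0.62.
CYP2C9 (27%) and the residual 42% are unaffected.
Relative clearance = 0.62 + 0.27 + 0.42 = 1.31.
With dosing unchanged, steady-state plasma level scales as 1/CL: 23.2 / 1.31 = 17.7 ng/mL.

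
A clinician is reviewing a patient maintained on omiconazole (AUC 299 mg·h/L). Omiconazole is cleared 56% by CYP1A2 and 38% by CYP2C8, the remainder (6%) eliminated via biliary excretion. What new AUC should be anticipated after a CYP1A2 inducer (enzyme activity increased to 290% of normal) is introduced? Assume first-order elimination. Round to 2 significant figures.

The CYP1A2 pathway (56% of clearance) increases to 2.9× activity: 0.56 × 2.9 = 1.624.
CYP2C8 (38%) and the residual 6% are unaffected.
Relative clearance = 1.624 + 0.38 + 0.06 = 2.064.
With dosing unchanged, AUC scales as 1/CL: 299 / 2.064 = 1.4 × 10² mg·h/L.

1.4 × 10² mg·h/L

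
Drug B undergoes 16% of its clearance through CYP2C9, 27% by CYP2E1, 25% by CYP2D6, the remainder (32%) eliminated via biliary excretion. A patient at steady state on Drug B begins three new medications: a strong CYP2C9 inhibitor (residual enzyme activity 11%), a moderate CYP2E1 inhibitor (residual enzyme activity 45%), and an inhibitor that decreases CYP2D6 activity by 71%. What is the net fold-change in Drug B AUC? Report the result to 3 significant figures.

The CYP2C9 pathway (16% of clearance) drops to 0.11× activity: 0.16 × 0.11 = 0.0176.
The CYP2E1 pathway (27% of clearance) falls to 0.45× activity: 0.27 × 0.45 = 0.1215.
The CYP2D6 pathway (25% of clearance) falls to 0.29× activity: 0.25 × 0.29 = 0.0725.
The remaining 32% of clearance is unaffected.
New clearance relative to baseline: 0.0176 + 0.1215 + 0.0725 + 0.32 = 0.5316.
Because AUC varies inversely with clearance, the combined effect is 1 / 0.5316 = 1.88.

1.88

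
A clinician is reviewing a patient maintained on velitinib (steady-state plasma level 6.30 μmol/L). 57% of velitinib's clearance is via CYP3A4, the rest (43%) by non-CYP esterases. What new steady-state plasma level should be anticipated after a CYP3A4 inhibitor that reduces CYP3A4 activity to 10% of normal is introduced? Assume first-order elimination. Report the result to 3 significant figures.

12.9 μmol/L

CYP3A4: 0.57 × 0.1 = 0.057
Other: 0.43 (unchanged)
Relative clearance = 0.057 + 0.43 = 0.487.
With dosing unchanged, steady-state plasma level scales as 1/CL: 6.30 / 0.487 = 12.9 μmol/L.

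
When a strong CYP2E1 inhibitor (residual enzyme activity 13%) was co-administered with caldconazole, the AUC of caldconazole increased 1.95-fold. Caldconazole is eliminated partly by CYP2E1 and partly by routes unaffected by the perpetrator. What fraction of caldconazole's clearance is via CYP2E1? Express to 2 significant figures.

CL'/CL = 1 / 1.95 = 0.5128
0.13·fm + (1 − fm) = 0.5128
fm = (0.5128 − 1) / (0.13 − 1) = 0.56

0.56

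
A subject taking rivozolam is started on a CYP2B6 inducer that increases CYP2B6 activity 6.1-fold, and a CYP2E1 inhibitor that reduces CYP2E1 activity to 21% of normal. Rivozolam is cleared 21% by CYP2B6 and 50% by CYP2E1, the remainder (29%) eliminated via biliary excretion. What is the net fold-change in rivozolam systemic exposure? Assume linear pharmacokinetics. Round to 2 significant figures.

0.60

The CYP2B6 pathway (21% of clearance) rises to 6.1× activity: 0.21 × 6.1 = 1.281.
The CYP2E1 pathway (50% of clearance) falls to 0.21× activity: 0.5 × 0.21 = 0.105.
Non-CYP routes (29%) are unchanged.
Relative clearance = 1.281 + 0.105 + 0.29 = 1.676.
Net systemic exposure ratio = 1 / 1.676 = 0.60.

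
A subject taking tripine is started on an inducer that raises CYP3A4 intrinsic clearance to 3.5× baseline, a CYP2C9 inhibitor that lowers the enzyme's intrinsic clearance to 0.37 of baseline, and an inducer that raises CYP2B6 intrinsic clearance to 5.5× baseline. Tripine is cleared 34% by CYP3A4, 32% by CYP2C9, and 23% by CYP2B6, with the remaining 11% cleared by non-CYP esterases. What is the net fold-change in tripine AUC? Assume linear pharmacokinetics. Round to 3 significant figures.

0.373

CYP3A4: 0.34 × 3.5 = 1.19
CYP2C9: 0.32 × 0.37 = 0.1184
CYP2B6: 0.23 × 5.5 = 1.265
Other: 0.11 (unchanged)
Relative clearance = 1.19 + 0.1184 + 1.265 + 0.11 = 2.6834.
Net AUC ratio = 1 / 2.6834 = 0.373.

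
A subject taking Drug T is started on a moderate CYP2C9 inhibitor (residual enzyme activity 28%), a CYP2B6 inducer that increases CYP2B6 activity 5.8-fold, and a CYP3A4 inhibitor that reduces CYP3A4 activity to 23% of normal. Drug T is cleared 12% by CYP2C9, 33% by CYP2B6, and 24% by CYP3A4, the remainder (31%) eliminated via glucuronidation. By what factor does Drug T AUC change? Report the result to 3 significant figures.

The CYP2C9 pathway (12% of clearance) is reduced to 0.28× activity: 0.12 × 0.28 = 0.0336.
The CYP2B6 pathway (33% of clearance) increases to 5.8× activity: 0.33 × 5.8 = 1.914.
The CYP3A4 pathway (24% of clearance) drops to 0.23× activity: 0.24 × 0.23 = 0.0552.
Non-CYP routes (31%) are unchanged.
New clearance relative to baseline: 0.0336 + 1.914 + 0.0552 + 0.31 = 2.3128.
Because AUC varies inversely with clearance, the combined effect is 1 / 2.3128 = 0.432.

0.432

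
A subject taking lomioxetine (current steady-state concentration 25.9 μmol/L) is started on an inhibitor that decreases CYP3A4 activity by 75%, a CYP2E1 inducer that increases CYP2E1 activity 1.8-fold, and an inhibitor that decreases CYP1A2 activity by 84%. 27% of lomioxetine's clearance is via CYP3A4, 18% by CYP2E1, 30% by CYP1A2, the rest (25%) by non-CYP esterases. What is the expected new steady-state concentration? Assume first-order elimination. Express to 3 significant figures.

37.6 μmol/L

The CYP3A4 pathway (27% of clearance) falls to 0.25× activity: 0.27 × 0.25 = 0.0675.
The CYP2E1 pathway (18% of clearance) is boosted to 1.8× activity: 0.18 × 1.8 = 0.324.
The CYP1A2 pathway (30% of clearance) drops to 0.16× activity: 0.3 × 0.16 = 0.048.
Non-CYP routes (25%) are unchanged.
CL_new/CL_old = 0.0675 + 0.324 + 0.048 + 0.25 = 0.6895.
Dividing the baseline by the relative clearance: 25.9 / 0.6895 = 37.6 μmol/L.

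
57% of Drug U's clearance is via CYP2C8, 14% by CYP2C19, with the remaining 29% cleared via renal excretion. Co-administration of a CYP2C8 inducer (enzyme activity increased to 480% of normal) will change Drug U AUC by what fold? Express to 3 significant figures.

The CYP2C8 pathway (57% of clearance) rises to 4.8× activity: 0.57 × 4.8 = 2.736.
CYP2C19 (14%) and the residual 29% are unaffected.
New clearance relative to baseline: 2.736 + 0.14 + 0.29 = 3.166.
AUC ratio = CL_old/CL_new = 1 / 3.166 = 0.316.

0.316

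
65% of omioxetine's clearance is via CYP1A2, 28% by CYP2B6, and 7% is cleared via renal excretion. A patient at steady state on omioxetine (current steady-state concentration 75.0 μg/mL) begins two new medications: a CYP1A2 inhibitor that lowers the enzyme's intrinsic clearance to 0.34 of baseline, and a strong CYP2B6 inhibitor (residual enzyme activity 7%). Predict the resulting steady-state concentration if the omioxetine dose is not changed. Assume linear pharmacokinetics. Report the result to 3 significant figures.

241 μg/mL

The CYP1A2 pathway (65% of clearance) drops to 0.34× activity: 0.65 × 0.34 = 0.221.
The CYP2B6 pathway (28% of clearance) is reduced to 0.07× activity: 0.28 × 0.07 = 0.0196.
Non-CYP routes (7%) are unchanged.
CL_new/CL_old = 0.221 + 0.0196 + 0.07 = 0.3106.
Dividing the baseline by the relative clearance: 75.0 / 0.3106 = 241 μg/mL.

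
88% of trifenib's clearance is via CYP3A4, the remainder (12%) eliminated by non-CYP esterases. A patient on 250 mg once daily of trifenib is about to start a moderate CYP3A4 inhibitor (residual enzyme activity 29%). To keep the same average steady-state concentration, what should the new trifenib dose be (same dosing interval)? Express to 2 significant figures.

94 mg

The CYP3A4 pathway (88% of clearance) drops to 0.29× activity: 0.88 × 0.29 = 0.2552.
The remaining 12% of clearance is unaffected.
CL_new/CL_old = 0.2552 + 0.12 = 0.3752.
Css,avg = (dose rate)/CL, so holding Css fixed requires dose ∝ CL: 250 × 0.3752 = 94 mg.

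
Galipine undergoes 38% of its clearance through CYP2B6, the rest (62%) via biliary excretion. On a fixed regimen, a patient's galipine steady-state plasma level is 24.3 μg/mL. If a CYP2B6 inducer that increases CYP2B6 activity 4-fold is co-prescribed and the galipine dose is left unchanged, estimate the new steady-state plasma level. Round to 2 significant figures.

11 μg/mL

CYP2B6: 0.38 × 4 = 1.52
Other: 0.62 (unchanged)
CL_new/CL_old = 1.52 + 0.62 = 2.14.
New steady-state plasma level = baseline ÷ relative clearance = 24.3 / 2.14 = 11 μg/mL.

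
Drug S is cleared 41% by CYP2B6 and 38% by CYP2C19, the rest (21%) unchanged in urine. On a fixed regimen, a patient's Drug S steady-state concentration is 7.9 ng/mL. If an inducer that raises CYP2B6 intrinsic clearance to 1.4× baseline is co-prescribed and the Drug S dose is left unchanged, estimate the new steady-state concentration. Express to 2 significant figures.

The CYP2B6 pathway (41% of clearance) rises to 1.4× activity: 0.41 × 1.4 = 0.574.
CYP2C19 (38%) and the residual 21% are unaffected.
New clearance relative to baseline: 0.574 + 0.38 + 0.21 = 1.164.
Steady-state concentration ∝ 1/CL, so new value = 7.9 / 1.164 = 6.8 ng/mL.

6.8 ng/mL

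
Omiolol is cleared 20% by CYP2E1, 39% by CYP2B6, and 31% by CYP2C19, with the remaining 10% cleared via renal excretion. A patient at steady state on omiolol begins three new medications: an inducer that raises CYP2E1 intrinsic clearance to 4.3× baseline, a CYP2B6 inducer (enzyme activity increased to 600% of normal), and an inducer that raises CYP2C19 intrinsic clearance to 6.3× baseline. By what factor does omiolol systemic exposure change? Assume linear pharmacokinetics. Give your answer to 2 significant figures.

0.19

The CYP2E1 pathway (20% of clearance) is boosted to 4.3× activity: 0.2 × 4.3 = 0.86.
The CYP2B6 pathway (39% of clearance) is boosted to 6× activity: 0.39 × 6 = 2.34.
The CYP2C19 pathway (31% of clearance) increases to 6.3× activity: 0.31 × 6.3 = 1.953.
The remaining 10% of clearance is unaffected.
Relative clearance = 0.86 + 2.34 + 1.953 + 0.1 = 5.253.
Net systemic exposure ratio = 1 / 5.253 = 0.19.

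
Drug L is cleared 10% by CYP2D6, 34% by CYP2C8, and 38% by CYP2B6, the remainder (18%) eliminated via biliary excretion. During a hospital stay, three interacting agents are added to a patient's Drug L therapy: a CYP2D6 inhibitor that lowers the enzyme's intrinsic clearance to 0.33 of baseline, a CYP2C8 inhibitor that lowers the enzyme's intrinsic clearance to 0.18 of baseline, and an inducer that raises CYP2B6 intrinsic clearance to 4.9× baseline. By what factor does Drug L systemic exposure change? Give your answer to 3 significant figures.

0.468

CYP2D6: 0.1 × 0.33 = 0.033
CYP2C8: 0.34 × 0.18 = 0.0612
CYP2B6: 0.38 × 4.9 = 1.862
Other: 0.18 (unchanged)
CL_new/CL_old = 0.033 + 0.0612 + 1.862 + 0.18 = 2.1362.
Systemic exposure ∝ 1/CL: fold-change = 1 / 2.1362 = 0.468.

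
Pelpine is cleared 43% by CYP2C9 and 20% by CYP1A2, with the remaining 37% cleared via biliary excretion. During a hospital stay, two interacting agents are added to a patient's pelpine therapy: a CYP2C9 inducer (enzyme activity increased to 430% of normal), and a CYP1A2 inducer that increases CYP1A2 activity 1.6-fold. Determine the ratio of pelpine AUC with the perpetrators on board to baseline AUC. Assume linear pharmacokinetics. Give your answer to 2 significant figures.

0.39

CYP2C9: 0.43 × 4.3 = 1.849
CYP1A2: 0.2 × 1.6 = 0.32
Other: 0.37 (unchanged)
Relative clearance = 1.849 + 0.32 + 0.37 = 2.539.
Because AUC varies inversely with clearance, the combined effect is 1 / 2.539 = 0.39.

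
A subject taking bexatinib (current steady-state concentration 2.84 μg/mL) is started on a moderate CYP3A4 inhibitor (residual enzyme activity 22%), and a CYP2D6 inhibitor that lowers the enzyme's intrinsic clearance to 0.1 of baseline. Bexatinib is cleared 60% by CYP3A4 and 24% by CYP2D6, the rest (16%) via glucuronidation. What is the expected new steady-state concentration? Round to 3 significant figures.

8.99 μg/mL

The CYP3A4 pathway (60% of clearance) is reduced to 0.22× activity: 0.6 × 0.22 = 0.132.
The CYP2D6 pathway (24% of clearance) drops to 0.1× activity: 0.24 × 0.1 = 0.024.
Non-CYP routes (16%) are unchanged.
Relative clearance = 0.132 + 0.024 + 0.16 = 0.316.
Steady-state concentration ∝ 1/CL: new value = 2.84 / 0.316 = 8.99 μg/mL.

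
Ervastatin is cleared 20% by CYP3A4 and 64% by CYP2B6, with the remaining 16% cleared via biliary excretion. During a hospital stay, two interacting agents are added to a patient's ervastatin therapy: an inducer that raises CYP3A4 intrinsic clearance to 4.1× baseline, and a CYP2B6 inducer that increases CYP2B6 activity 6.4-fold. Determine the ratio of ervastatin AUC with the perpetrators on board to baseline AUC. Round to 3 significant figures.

0.197

The CYP3A4 pathway (20% of clearance) is boosted to 4.1× activity: 0.2 × 4.1 = 0.82.
The CYP2B6 pathway (64% of clearance) rises to 6.4× activity: 0.64 × 6.4 = 4.096.
The remaining 16% of clearance is unaffected.
New clearance relative to baseline: 0.82 + 4.096 + 0.16 = 5.076.
AUC ∝ 1/CL: fold-change = 1 / 5.076 = 0.197.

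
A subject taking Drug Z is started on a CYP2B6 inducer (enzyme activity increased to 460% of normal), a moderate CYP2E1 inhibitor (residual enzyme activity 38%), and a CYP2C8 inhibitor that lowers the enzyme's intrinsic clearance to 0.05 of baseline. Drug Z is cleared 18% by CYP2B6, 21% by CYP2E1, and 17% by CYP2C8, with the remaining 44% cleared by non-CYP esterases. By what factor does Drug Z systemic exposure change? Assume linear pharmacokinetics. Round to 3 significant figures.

0.737

The CYP2B6 pathway (18% of clearance) is boosted to 4.6× activity: 0.18 × 4.6 = 0.828.
The CYP2E1 pathway (21% of clearance) is reduced to 0.38× activity: 0.21 × 0.38 = 0.0798.
The CYP2C8 pathway (17% of clearance) is reduced to 0.05× activity: 0.17 × 0.05 = 0.0085.
The remaining 44% of clearance is unaffected.
New clearance relative to baseline: 0.828 + 0.0798 + 0.0085 + 0.44 = 1.3563.
Systemic exposure ∝ 1/CL: fold-change = 1 / 1.3563 = 0.737.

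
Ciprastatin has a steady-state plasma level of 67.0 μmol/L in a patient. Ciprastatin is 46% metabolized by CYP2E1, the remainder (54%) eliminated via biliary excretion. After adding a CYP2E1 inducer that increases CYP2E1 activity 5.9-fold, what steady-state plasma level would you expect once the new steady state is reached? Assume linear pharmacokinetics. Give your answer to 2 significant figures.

CYP2E1: 0.46 × 5.9 = 2.714
Other: 0.54 (unchanged)
Relative clearance = 2.714 + 0.54 = 3.254.
With dosing unchanged, steady-state plasma level scales as 1/CL: 67.0 / 3.254 = 21 μmol/L.

21 μmol/L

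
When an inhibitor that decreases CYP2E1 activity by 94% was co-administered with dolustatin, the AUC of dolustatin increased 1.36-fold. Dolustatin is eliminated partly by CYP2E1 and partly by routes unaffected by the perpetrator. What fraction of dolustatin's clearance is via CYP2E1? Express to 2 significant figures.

Let fm be the CYP2E1 fraction. New clearance relative to baseline = fm × 0.06 + (1 − fm).
AUC ratio = 1 / (new CL fraction), so new CL fraction = 1 / 1.36 = 0.7353.
fm × 0.06 + 1 − fm = 0.7353  ⇒  fm × (0.06 − 1) = −0.2647  ⇒  fm = 0.28.

0.28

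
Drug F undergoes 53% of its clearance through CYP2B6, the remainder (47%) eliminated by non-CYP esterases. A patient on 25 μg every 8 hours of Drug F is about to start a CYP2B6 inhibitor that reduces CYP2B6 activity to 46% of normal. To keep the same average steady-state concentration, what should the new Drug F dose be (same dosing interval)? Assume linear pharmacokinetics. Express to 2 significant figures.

The CYP2B6 pathway (53% of clearance) falls to 0.46× activity: 0.53 × 0.46 = 0.2438.
The remaining 47% of clearance is unaffected.
Relative clearance = 0.2438 + 0.47 = 0.7138.
To maintain the same steady-state level, dose must scale with clearance: new dose = 25 × 0.7138 = 18 μg.

18 μg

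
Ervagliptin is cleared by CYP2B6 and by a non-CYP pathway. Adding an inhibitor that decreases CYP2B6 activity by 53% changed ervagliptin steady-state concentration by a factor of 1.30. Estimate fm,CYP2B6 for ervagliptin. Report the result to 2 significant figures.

0.44

CL'/CL = 1 / 1.30 = 0.7692
0.47·fm + (1 − fm) = 0.7692
fm = (0.7692 − 1) / (0.47 − 1) = 0.44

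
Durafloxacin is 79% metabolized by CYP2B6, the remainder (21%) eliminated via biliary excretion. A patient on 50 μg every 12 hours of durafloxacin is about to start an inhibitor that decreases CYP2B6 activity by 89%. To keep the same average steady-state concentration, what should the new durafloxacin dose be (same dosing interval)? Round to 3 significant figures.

The CYP2B6 pathway (79% of clearance) drops to 0.11× activity: 0.79 × 0.11 = 0.0869.
Non-CYP routes (21%) are unchanged.
CL_new/CL_old = 0.0869 + 0.21 = 0.2969.
Exposure is unchanged when dose changes in proportion to clearance. New dose = 50 μg × 0.2969 = 14.8 μg.

14.8 μg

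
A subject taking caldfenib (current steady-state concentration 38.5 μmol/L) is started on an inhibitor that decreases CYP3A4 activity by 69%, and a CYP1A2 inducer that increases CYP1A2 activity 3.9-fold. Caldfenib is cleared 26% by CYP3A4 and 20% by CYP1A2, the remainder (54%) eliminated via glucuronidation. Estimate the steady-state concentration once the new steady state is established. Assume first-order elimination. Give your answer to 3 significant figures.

27.5 μmol/L

The CYP3A4 pathway (26% of clearance) falls to 0.31× activity: 0.26 × 0.31 = 0.0806.
The CYP1A2 pathway (20% of clearance) is boosted to 3.9× activity: 0.2 × 3.9 = 0.78.
The remaining 54% of clearance is unaffected.
CL_new/CL_old = 0.0806 + 0.78 + 0.54 = 1.4006.
Steady-state concentration ∝ 1/CL: new value = 38.5 / 1.4006 = 27.5 μmol/L.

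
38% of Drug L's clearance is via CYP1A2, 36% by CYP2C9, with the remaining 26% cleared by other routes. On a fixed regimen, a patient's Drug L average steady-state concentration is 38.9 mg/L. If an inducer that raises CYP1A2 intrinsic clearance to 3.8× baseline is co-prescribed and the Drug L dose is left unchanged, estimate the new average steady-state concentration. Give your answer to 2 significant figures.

The CYP1A2 pathway (38% of clearance) rises to 3.8× activity: 0.38 × 3.8 = 1.444.
CYP2C9 (36%) and the residual 26% are unaffected.
Relative clearance = 1.444 + 0.36 + 0.26 = 2.064.
New average steady-state concentration = baseline ÷ relative clearance = 38.9 / 2.064 = 19 mg/L.

19 mg/L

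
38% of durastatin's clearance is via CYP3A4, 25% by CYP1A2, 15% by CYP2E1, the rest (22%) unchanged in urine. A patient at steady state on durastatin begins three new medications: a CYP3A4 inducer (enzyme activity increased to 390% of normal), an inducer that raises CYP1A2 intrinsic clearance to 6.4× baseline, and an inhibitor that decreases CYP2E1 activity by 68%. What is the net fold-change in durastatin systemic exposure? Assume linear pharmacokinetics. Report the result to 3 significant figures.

The CYP3A4 pathway (38% of clearance) is boosted to 3.9× activity: 0.38 × 3.9 = 1.482.
The CYP1A2 pathway (25% of clearance) increases to 6.4× activity: 0.25 × 6.4 = 1.6.
The CYP2E1 pathway (15% of clearance) is reduced to 0.32× activity: 0.15 × 0.32 = 0.048.
Non-CYP routes (22%) are unchanged.
Relative clearance = 1.482 + 1.6 + 0.048 + 0.22 = 3.35.
Net systemic exposure ratio = 1 / 3.35 = 0.299.

0.299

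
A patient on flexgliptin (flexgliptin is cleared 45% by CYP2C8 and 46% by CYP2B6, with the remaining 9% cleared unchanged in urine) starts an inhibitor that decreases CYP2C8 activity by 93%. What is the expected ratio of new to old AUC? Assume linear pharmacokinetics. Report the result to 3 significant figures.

The CYP2C8 pathway (45% of clearance) drops to 0.07× activity: 0.45 × 0.07 = 0.0315.
CYP2B6 (46%) and the residual 9% are unaffected.
Relative clearance = 0.0315 + 0.46 + 0.09 = 0.5815.
AUC is inversely proportional to clearance, so the fold-change is 1 / 0.5815 = 1.72.

1.72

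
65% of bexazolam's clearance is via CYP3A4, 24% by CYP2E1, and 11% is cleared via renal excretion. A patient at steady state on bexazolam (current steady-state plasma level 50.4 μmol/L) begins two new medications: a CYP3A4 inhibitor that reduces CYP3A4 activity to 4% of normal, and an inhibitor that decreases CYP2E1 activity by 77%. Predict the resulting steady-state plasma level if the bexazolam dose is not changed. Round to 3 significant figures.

264 μmol/L

CYP3A4: 0.65 × 0.04 = 0.026
CYP2E1: 0.24 × 0.23 = 0.0552
Other: 0.11 (unchanged)
Relative clearance = 0.026 + 0.0552 + 0.11 = 0.1912.
Steady-state plasma level ∝ 1/CL: new value = 50.4 / 0.1912 = 264 μmol/L.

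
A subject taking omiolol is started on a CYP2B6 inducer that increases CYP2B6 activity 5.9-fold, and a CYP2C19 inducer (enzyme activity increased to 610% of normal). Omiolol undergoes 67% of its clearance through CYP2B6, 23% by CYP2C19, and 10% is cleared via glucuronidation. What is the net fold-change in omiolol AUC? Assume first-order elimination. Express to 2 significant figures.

0.18

The CYP2B6 pathway (67% of clearance) increases to 5.9× activity: 0.67 × 5.9 = 3.953.
The CYP2C19 pathway (23% of clearance) is boosted to 6.1× activity: 0.23 × 6.1 = 1.403.
Non-CYP routes (10%) are unchanged.
New clearance relative to baseline: 3.953 + 1.403 + 0.1 = 5.456.
Net AUC ratio = 1 / 5.456 = 0.18.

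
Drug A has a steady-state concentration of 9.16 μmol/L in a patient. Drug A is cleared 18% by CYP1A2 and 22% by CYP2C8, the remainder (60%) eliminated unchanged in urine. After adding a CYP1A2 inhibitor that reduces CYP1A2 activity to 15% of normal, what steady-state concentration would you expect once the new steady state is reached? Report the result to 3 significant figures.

The CYP1A2 pathway (18% of clearance) drops to 0.15× activity: 0.18 × 0.15 = 0.027.
CYP2C8 (22%) and the residual 60% are unaffected.
New clearance relative to baseline: 0.027 + 0.22 + 0.6 = 0.847.
New steady-state concentration = baseline ÷ relative clearance = 9.16 / 0.847 = 10.8 μmol/L.

10.8 μmol/L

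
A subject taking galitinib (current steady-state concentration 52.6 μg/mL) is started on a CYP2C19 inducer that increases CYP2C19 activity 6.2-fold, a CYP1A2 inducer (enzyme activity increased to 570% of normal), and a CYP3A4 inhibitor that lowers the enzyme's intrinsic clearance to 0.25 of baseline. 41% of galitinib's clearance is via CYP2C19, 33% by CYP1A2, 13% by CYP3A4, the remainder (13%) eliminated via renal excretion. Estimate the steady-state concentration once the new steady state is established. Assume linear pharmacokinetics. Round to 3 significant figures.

CYP2C19: 0.41 × 6.2 = 2.542
CYP1A2: 0.33 × 5.7 = 1.881
CYP3A4: 0.13 × 0.25 = 0.0325
Other: 0.13 (unchanged)
Relative clearance = 2.542 + 1.881 + 0.0325 + 0.13 = 4.5855.
New steady-state concentration = 52.6 / 4.5855 = 11.5 μg/mL (concentration scales inversely with clearance).

11.5 μg/mL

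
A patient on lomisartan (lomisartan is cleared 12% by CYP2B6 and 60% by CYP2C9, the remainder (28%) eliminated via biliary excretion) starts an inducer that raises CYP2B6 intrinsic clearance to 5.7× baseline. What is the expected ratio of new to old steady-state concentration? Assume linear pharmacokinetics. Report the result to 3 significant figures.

The CYP2B6 pathway (12% of clearance) is boosted to 5.7× activity: 0.12 × 5.7 = 0.684.
CYP2C9 (60%) and the residual 28% are unaffected.
CL_new/CL_old = 0.684 + 0.6 + 0.28 = 1.564.
Steady-state concentration ratio = CL_old/CL_new = 1 / 1.564 = 0.639.

0.639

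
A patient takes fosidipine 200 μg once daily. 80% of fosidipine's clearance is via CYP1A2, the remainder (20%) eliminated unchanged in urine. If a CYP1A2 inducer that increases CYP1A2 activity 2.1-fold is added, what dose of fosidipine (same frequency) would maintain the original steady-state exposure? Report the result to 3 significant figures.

CYP1A2: 0.8 × 2.1 = 1.68
Other: 0.2 (unchanged)
New clearance relative to baseline: 1.68 + 0.2 = 1.88.
Css,avg = (dose rate)/CL, so holding Css fixed requires dose ∝ CL: 200 × 1.88 = 376 μg.

376 μg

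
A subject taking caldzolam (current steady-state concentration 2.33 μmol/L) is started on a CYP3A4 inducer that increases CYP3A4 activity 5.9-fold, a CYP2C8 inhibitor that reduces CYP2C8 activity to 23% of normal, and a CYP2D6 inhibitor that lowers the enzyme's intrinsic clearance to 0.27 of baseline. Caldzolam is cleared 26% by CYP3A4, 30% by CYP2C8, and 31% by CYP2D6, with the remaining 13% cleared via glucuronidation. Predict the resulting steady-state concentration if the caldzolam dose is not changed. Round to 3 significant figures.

1.28 μmol/L

The CYP3A4 pathway (26% of clearance) increases to 5.9× activity: 0.26 × 5.9 = 1.534.
The CYP2C8 pathway (30% of clearance) drops to 0.23× activity: 0.3 × 0.23 = 0.069.
The CYP2D6 pathway (31% of clearance) is reduced to 0.27× activity: 0.31 × 0.27 = 0.0837.
The remaining 13% of clearance is unaffected.
New clearance relative to baseline: 1.534 + 0.069 + 0.0837 + 0.13 = 1.8167.
Steady-state concentration ∝ 1/CL: new value = 2.33 / 1.8167 = 1.28 μmol/L.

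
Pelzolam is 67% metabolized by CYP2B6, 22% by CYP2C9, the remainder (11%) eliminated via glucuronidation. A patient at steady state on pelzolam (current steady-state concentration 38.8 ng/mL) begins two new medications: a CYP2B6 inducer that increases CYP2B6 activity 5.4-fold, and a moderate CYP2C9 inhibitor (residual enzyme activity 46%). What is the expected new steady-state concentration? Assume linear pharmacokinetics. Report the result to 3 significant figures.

10.1 ng/mL

The CYP2B6 pathway (67% of clearance) rises to 5.4× activity: 0.67 × 5.4 = 3.618.
The CYP2C9 pathway (22% of clearance) falls to 0.46× activity: 0.22 × 0.46 = 0.1012.
Non-CYP routes (11%) are unchanged.
New clearance relative to baseline: 3.618 + 0.1012 + 0.11 = 3.8292.
Steady-state concentration ∝ 1/CL: new value = 38.8 / 3.8292 = 10.1 ng/mL.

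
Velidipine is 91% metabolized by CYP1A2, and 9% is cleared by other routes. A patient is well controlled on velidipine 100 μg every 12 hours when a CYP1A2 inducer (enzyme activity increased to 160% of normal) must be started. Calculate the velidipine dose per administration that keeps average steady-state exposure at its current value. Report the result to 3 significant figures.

155 μg

The CYP1A2 pathway (91% of clearance) increases to 1.6× activity: 0.91 × 1.6 = 1.456.
Non-CYP routes (9%) are unchanged.
New clearance relative to baseline: 1.456 + 0.09 = 1.546.
Exposure is unchanged when dose changes in proportion to clearance. New dose = 100 μg × 1.546 = 155 μg.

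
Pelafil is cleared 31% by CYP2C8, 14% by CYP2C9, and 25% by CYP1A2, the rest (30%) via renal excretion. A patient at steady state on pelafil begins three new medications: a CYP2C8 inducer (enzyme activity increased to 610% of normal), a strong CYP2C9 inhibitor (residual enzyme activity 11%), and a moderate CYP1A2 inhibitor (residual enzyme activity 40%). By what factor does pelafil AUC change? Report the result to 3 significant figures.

0.434

The CYP2C8 pathway (31% of clearance) increases to 6.1× activity: 0.31 × 6.1 = 1.891.
The CYP2C9 pathway (14% of clearance) is reduced to 0.11× activity: 0.14 × 0.11 = 0.0154.
The CYP1A2 pathway (25% of clearance) falls to 0.4× activity: 0.25 × 0.4 = 0.1.
Non-CYP routes (30%) are unchanged.
New clearance relative to baseline: 1.891 + 0.0154 + 0.1 + 0.3 = 2.3064.
Net AUC ratio = 1 / 2.3064 = 0.434.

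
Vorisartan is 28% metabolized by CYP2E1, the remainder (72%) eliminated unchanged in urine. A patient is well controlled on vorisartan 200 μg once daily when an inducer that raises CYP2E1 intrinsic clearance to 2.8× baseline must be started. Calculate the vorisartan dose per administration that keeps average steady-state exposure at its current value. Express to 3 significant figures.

CYP2E1: 0.28 × 2.8 = 0.784
Other: 0.72 (unchanged)
CL_new/CL_old = 0.784 + 0.72 = 1.504.
To maintain the same steady-state level, dose must scale with clearance: new dose = 200 × 1.504 = 301 μg.

301 μg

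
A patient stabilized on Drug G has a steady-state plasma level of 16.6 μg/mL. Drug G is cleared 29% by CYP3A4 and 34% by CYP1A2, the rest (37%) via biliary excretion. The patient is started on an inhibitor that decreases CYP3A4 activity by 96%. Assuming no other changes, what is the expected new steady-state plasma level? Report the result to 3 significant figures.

The CYP3A4 pathway (29% of clearance) drops to 0.04× activity: 0.29 × 0.04 = 0.0116.
CYP1A2 (34%) and the residual 37% are unaffected.
New clearance relative to baseline: 0.0116 + 0.34 + 0.37 = 0.7216.
Steady-state plasma level ∝ 1/CL, so new value = 16.6 / 0.7216 = 23.0 μg/mL.

23.0 μg/mL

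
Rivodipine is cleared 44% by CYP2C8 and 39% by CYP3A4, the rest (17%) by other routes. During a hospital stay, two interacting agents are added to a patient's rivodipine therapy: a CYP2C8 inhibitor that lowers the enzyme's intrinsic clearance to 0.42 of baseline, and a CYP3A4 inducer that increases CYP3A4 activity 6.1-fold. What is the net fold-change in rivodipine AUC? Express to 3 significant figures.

The CYP2C8 pathway (44% of clearance) drops to 0.42× activity: 0.44 × 0.42 = 0.1848.
The CYP3A4 pathway (39% of clearance) increases to 6.1× activity: 0.39 × 6.1 = 2.379.
The remaining 17% of clearance is unaffected.
Relative clearance = 0.1848 + 2.379 + 0.17 = 2.7338.
Net AUC ratio = 1 / 2.7338 = 0.366.

0.366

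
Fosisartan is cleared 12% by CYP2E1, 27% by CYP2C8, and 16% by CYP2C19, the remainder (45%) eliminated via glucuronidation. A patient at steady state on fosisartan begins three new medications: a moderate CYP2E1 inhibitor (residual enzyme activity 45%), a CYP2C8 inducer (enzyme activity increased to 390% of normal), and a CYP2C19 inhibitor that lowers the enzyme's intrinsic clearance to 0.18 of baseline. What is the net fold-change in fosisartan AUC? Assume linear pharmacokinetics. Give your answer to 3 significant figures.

0.631

CYP2E1: 0.12 × 0.45 = 0.054
CYP2C8: 0.27 × 3.9 = 1.053
CYP2C19: 0.16 × 0.18 = 0.0288
Other: 0.45 (unchanged)
Relative clearance = 0.054 + 1.053 + 0.0288 + 0.45 = 1.5858.
AUC ∝ 1/CL: fold-change = 1 / 1.5858 = 0.631.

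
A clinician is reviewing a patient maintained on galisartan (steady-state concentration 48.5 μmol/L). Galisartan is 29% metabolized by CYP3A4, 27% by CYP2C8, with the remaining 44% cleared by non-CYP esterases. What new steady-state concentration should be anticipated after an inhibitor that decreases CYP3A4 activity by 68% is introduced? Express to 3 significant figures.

60.4 μmol/L

CYP3A4: 0.29 × 0.32 = 0.0928
CYP2C8: 0.27 (unchanged)
Other: 0.44 (unchanged)
New clearance relative to baseline: 0.0928 + 0.27 + 0.44 = 0.8028.
Steady-state concentration ∝ 1/CL, so new value = 48.5 / 0.8028 = 60.4 μmol/L.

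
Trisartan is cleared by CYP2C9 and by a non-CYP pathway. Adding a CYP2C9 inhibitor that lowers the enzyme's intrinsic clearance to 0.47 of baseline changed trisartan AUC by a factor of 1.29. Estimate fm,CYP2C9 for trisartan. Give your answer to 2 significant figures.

Write x for the fraction cleared via CYP2C9. The observed AUC change means clearance fell to 1/1.29 = 0.7752 of baseline.
Only the CYP2C9 route changed, so 0.7752 = x·0.47 + (1 − x), giving x = 0.42.

0.42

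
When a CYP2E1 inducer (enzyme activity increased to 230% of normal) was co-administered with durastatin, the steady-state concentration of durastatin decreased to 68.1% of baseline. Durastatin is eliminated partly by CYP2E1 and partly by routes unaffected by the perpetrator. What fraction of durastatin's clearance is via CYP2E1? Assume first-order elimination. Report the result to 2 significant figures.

0.36

Let fm be the CYP2E1 fraction. New clearance relative to baseline = fm × 2.3 + (1 − fm).
Steady-state concentration ratio = 1 / (new CL fraction), so new CL fraction = 1 / 0.681 = 1.468.
fm × 2.3 + 1 − fm = 1.468  ⇒  fm × (2.3 − 1) = 0.4684  ⇒  fm = 0.36.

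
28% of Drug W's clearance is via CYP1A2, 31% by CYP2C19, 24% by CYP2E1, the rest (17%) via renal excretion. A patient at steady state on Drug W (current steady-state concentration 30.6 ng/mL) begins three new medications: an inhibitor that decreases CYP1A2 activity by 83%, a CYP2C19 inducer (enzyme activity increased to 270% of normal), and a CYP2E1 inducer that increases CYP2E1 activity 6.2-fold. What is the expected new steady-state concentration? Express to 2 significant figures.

The CYP1A2 pathway (28% of clearance) is reduced to 0.17× activity: 0.28 × 0.17 = 0.0476.
The CYP2C19 pathway (31% of clearance) rises to 2.7× activity: 0.31 × 2.7 = 0.837.
The CYP2E1 pathway (24% of clearance) is boosted to 6.2× activity: 0.24 × 6.2 = 1.488.
Non-CYP routes (17%) are unchanged.
CL_new/CL_old = 0.0476 + 0.837 + 1.488 + 0.17 = 2.5426.
New steady-state concentration = 30.6 / 2.5426 = 12 ng/mL (concentration scales inversely with clearance).

12 ng/mL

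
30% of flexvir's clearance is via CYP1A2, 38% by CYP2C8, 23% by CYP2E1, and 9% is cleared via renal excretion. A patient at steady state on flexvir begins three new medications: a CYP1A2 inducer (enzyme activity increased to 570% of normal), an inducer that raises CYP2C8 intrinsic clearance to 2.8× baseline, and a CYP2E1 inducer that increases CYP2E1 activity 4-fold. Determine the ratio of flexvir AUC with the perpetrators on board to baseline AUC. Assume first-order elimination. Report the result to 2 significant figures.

0.26

The CYP1A2 pathway (30% of clearance) rises to 5.7× activity: 0.3 × 5.7 = 1.71.
The CYP2C8 pathway (38% of clearance) increases to 2.8× activity: 0.38 × 2.8 = 1.064.
The CYP2E1 pathway (23% of clearance) is boosted to 4× activity: 0.23 × 4 = 0.92.
Non-CYP routes (9%) are unchanged.
Relative clearance = 1.71 + 1.064 + 0.92 + 0.09 = 3.784.
Because AUC varies inversely with clearance, the combined effect is 1 / 3.784 = 0.26.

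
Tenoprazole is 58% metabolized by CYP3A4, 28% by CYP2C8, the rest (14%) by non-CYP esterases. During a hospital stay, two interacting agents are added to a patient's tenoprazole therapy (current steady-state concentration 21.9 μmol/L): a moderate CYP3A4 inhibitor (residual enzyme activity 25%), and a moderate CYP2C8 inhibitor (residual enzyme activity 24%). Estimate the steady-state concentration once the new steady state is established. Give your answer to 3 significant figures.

The CYP3A4 pathway (58% of clearance) is reduced to 0.25× activity: 0.58 × 0.25 = 0.145.
The CYP2C8 pathway (28% of clearance) drops to 0.24× activity: 0.28 × 0.24 = 0.0672.
The remaining 14% of clearance is unaffected.
New clearance relative to baseline: 0.145 + 0.0672 + 0.14 = 0.3522.
Dividing the baseline by the relative clearance: 21.9 / 0.3522 = 62.2 μmol/L.

62.2 μmol/L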